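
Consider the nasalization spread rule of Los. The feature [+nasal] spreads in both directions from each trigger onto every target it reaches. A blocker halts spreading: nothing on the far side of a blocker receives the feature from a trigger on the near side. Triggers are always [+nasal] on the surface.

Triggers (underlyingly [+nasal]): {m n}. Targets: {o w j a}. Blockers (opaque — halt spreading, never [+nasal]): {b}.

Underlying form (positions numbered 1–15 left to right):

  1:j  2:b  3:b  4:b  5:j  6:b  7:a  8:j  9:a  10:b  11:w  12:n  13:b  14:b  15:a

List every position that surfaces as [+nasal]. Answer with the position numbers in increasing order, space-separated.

11 12

From /n/ at 12 rightward: 13 /b/ blocks.
From /n/ at 12 leftward: 11 /w/ → [+nasal]; 10 /b/ blocks.
Targets with no active source: positions 1 5 7 8 9 15 stay [-nasal].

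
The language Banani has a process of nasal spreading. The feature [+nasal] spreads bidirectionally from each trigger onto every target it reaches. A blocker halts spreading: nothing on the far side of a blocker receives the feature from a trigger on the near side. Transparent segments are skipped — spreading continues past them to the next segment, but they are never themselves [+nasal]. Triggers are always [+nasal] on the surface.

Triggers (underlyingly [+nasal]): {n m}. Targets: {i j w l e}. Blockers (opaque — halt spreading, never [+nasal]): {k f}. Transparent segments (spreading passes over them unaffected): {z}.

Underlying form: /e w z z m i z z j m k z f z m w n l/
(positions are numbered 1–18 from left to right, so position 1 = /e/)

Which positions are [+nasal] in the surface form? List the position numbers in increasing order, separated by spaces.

1 2 5 6 9 10 15 16 17 18

From /m/ at 5 rightward: 6 /i/ → [+nasal]; 7 /z/ transparent; 8 /z/ transparent; 9 /j/ → [+nasal]; 10 /m/ is itself a trigger — this domain ends here.
From /m/ at 5 leftward: 4 /z/ transparent; 3 /z/ transparent; 2 /w/ → [+nasal]; 1 /e/ → [+nasal]; word edge.
From /m/ at 10 rightward: 11 /k/ blocks.
From /m/ at 10 leftward: 9 /j/ → [+nasal]; 8 /z/ transparent; 7 /z/ transparent; 6 /i/ → [+nasal]; 5 /m/ is itself a trigger — this domain ends here.
From /m/ at 15 rightward: 16 /w/ → [+nasal]; 17 /n/ is itself a trigger — this domain ends here.
From /m/ at 15 leftward: 14 /z/ transparent; 13 /f/ blocks.
From /n/ at 17 rightward: 18 /l/ → [+nasal]; word edge.
From /n/ at 17 leftward: 16 /w/ → [+nasal]; 15 /m/ is itself a trigger — this domain ends here.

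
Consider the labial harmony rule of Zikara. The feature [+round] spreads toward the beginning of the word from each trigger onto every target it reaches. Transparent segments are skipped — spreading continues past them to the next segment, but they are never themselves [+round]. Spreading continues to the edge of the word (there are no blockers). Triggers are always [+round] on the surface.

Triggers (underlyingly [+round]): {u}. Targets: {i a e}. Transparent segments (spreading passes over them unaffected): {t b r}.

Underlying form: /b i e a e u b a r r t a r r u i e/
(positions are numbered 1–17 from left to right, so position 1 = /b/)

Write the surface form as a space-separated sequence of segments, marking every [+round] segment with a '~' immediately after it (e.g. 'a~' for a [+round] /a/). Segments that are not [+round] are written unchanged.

From /u/ at 6 leftward: 5 /e/ → [+round]; 4 /a/ → [+round]; 3 /e/ → [+round]; 2 /i/ → [+round]; 1 /b/ transparent; word edge.
From /u/ at 15 leftward: 14 /r/ transparent; 13 /r/ transparent; 12 /a/ → [+round]; 11 /t/ transparent; 10 /r/ transparent; 9 /r/ transparent; 8 /a/ → [+round]; 7 /b/ transparent; 6 /u/ is itself a trigger — this domain ends here.
Targets with no active source: positions 16 17 stay [-round].
[+round] positions on the surface: 2 3 4 5 6 8 12 15.

b i~ e~ a~ e~ u~ b a~ r r t a~ r r u~ i e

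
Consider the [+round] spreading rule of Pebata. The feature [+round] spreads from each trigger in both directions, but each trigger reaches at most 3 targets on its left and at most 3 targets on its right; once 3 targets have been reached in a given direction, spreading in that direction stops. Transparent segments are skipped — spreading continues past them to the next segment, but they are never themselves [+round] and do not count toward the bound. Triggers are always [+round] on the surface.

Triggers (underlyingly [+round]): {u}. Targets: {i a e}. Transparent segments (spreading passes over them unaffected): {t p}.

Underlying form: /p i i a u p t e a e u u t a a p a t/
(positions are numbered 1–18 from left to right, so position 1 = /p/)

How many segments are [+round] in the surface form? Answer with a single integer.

From /u/ at 5 rightward: 6 /p/ transparent; 7 /t/ transparent; 8 /e/ → [+round]; 9 /a/ → [+round]; 10 /e/ → [+round]; bound reached.
From /u/ at 5 leftward: 4 /a/ → [+round]; 3 /i/ → [+round]; 2 /i/ → [+round]; bound reached.
From /u/ at 11 rightward: 12 /u/ is itself a trigger — this domain ends here.
From /u/ at 11 leftward: 10 /e/ → [+round]; 9 /a/ → [+round]; 8 /e/ → [+round]; bound reached.
From /u/ at 12 rightward: 13 /t/ transparent; 14 /a/ → [+round]; 15 /a/ → [+round]; 16 /p/ transparent; 17 /a/ → [+round]; bound reached.
From /u/ at 12 leftward: 11 /u/ is itself a trigger — this domain ends here.
[+round] positions on the surface: 2 3 4 5 8 9 10 11 12 14 15 17.

12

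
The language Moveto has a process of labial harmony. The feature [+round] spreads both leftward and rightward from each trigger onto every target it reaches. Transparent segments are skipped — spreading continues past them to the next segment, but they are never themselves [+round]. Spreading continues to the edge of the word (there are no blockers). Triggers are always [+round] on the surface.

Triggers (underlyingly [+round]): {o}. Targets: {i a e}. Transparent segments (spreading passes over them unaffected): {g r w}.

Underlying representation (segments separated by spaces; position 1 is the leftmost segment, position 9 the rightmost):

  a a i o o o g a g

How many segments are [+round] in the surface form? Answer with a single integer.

7

From /o/ at 4 rightward: 5 /o/ is itself a trigger — this domain ends here.
From /o/ at 4 leftward: 3 /i/ → [+round]; 2 /a/ → [+round]; 1 /a/ → [+round]; word edge.
From /o/ at 5 rightward: 6 /o/ is itself a trigger — this domain ends here.
From /o/ at 5 leftward: 4 /o/ is itself a trigger — this domain ends here.
From /o/ at 6 rightward: 7 /g/ transparent; 8 /a/ → [+round]; 9 /g/ transparent; word edge.
From /o/ at 6 leftward: 5 /o/ is itself a trigger — this domain ends here.
[+round] positions on the surface: 1 2 3 4 5 6 8.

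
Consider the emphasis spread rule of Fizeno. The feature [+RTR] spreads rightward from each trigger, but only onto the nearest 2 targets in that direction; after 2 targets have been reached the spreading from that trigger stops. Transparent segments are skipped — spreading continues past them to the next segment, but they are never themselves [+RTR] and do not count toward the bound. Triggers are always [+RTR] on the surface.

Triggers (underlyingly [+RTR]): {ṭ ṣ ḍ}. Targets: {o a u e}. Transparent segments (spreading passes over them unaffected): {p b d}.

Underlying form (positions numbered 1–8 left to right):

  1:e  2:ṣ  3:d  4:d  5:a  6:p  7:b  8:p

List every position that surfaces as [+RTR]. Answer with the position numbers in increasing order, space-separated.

2 5

From /ṣ/ at 2 rightward: 3 /d/ transparent; 4 /d/ transparent; 5 /a/ → [+RTR]; 6 /p/ transparent; 7 /b/ transparent; 8 /p/ transparent; word edge.
Target with no active source: position 1 stays [-emphatic].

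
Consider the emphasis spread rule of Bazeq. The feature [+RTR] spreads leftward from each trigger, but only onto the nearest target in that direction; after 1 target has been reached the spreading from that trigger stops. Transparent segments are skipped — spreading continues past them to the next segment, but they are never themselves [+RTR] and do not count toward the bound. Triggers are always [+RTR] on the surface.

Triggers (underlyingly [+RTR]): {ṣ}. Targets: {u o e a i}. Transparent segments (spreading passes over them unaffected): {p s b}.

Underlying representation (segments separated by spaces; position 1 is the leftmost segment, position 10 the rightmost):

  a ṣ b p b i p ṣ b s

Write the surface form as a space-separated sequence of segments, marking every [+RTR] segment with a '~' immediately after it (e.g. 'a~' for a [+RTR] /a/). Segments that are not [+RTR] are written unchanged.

From /ṣ/ at 2 leftward: 1 /a/ → [+RTR]; bound reached.
From /ṣ/ at 8 leftward: 7 /p/ transparent; 6 /i/ → [+RTR]; bound reached.
[+RTR] positions on the surface: 1 2 6 8.

a~ ṣ~ b p b i~ p ṣ~ b s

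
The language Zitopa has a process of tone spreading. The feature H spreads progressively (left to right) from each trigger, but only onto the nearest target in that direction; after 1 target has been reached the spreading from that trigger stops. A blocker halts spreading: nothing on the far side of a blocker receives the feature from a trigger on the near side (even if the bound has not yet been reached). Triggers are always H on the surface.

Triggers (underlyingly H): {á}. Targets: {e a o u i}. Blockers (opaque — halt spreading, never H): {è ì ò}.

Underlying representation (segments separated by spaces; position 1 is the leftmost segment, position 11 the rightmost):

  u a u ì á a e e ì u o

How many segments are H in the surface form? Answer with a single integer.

From /á/ at 5 rightward: 6 /a/ → H; bound reached.
Targets with no active source: positions 1 2 3 7 8 10 11 stay [-high tone].
H positions on the surface: 5 6.

2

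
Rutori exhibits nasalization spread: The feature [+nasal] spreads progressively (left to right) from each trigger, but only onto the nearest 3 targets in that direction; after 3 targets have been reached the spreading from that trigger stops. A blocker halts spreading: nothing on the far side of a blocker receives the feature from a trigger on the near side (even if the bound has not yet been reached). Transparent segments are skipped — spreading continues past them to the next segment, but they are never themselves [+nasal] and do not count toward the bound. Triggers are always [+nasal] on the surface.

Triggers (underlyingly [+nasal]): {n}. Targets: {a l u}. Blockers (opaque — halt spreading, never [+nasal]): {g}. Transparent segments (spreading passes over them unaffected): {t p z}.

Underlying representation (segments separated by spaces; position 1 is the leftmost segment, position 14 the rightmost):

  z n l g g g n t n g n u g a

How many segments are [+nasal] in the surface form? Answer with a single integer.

6

From /n/ at 2 rightward: 3 /l/ → [+nasal]; 4 /g/ blocks.
From /n/ at 7 rightward: 8 /t/ transparent; 9 /n/ is itself a trigger — this domain ends here.
From /n/ at 9 rightward: 10 /g/ blocks.
From /n/ at 11 rightward: 12 /u/ → [+nasal]; 13 /g/ blocks.
Target with no active source: position 14 stays [-nasal].
[+nasal] positions on the surface: 2 3 7 9 11 12.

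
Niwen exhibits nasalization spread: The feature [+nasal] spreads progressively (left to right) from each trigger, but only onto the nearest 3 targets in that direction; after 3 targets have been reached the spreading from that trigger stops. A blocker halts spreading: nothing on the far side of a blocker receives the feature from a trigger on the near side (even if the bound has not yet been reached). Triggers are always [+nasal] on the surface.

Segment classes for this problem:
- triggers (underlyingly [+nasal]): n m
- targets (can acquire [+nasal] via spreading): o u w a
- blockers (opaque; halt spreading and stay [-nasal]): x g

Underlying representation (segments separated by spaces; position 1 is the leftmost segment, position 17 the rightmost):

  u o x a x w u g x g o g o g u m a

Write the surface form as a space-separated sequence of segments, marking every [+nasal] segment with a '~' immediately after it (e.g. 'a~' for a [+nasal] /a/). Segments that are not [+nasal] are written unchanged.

From /m/ at 16 rightward: 17 /a/ → [+nasal]; word edge.
Targets with no active source: positions 1 2 4 6 7 11 13 15 stay [-nasal].
[+nasal] positions on the surface: 16 17.

u o x a x w u g x g o g o g u m~ a~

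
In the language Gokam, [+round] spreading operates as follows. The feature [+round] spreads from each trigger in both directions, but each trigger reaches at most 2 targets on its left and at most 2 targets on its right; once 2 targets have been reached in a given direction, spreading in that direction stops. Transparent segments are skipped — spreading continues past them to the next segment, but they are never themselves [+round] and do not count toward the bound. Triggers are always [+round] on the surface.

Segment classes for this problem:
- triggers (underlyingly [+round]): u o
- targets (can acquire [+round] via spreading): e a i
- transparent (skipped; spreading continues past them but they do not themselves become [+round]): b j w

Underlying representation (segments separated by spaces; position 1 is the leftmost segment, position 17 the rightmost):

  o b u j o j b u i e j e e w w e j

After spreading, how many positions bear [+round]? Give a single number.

6

From /o/ at 1 rightward: 2 /b/ transparent; 3 /u/ is itself a trigger — this domain ends here.
From /o/ at 1 leftward: word edge.
From /u/ at 3 rightward: 4 /j/ transparent; 5 /o/ is itself a trigger — this domain ends here.
From /u/ at 3 leftward: 2 /b/ transparent; 1 /o/ is itself a trigger — this domain ends here.
From /o/ at 5 rightward: 6 /j/ transparent; 7 /b/ transparent; 8 /u/ is itself a trigger — this domain ends here.
From /o/ at 5 leftward: 4 /j/ transparent; 3 /u/ is itself a trigger — this domain ends here.
From /u/ at 8 rightward: 9 /i/ → [+round]; 10 /e/ → [+round]; bound reached.
From /u/ at 8 leftward: 7 /b/ transparent; 6 /j/ transparent; 5 /o/ is itself a trigger — this domain ends here.
Targets with no active source: positions 12 13 16 stay [-round].
[+round] positions on the surface: 1 3 5 8 9 10.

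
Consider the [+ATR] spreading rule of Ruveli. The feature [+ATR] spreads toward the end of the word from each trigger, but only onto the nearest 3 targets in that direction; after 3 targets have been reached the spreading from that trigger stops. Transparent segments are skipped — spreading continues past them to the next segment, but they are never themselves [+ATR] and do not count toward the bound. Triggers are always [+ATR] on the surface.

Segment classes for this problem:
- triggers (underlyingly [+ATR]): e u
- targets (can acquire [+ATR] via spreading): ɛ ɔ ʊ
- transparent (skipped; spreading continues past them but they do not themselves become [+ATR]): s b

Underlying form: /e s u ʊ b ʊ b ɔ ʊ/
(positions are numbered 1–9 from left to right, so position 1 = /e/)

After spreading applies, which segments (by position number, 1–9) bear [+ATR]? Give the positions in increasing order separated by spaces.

From /e/ at 1 rightward: 2 /s/ transparent; 3 /u/ is itself a trigger — this domain ends here.
From /u/ at 3 rightward: 4 /ʊ/ → [+ATR]; 5 /b/ transparent; 6 /ʊ/ → [+ATR]; 7 /b/ transparent; 8 /ɔ/ → [+ATR]; bound reached.
Target with no active source: position 9 stays [-ATR].

1 3 4 6 8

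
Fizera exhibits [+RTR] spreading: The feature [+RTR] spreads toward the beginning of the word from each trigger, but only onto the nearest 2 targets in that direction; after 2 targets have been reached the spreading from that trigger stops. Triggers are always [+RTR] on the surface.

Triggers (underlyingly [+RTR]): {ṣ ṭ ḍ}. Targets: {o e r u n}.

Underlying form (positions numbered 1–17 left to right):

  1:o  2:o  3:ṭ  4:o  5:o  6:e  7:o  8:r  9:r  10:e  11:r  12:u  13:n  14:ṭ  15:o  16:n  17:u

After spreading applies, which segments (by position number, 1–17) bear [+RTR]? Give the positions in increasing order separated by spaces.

1 2 3 12 13 14

From /ṭ/ at 3 leftward: 2 /o/ → [+RTR]; 1 /o/ → [+RTR]; bound reached.
From /ṭ/ at 14 leftward: 13 /n/ → [+RTR]; 12 /u/ → [+RTR]; bound reached.
Targets with no active source: positions 4 5 6 7 8 9 10 11 15 16 17 stay [-emphatic].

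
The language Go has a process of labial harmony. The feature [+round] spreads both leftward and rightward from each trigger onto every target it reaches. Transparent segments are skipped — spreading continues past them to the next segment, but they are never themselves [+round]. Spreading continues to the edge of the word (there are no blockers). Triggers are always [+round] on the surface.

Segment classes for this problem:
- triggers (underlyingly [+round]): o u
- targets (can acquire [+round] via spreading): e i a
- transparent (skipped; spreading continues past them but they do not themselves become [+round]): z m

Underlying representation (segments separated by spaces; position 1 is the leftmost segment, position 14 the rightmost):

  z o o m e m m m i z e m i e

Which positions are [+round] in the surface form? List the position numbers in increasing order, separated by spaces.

From /o/ at 2 rightward: 3 /o/ is itself a trigger — this domain ends here.
From /o/ at 2 leftward: 1 /z/ transparent; word edge.
From /o/ at 3 rightward: 4 /m/ transparent; 5 /e/ → [+round]; 6 /m/ transparent; 7 /m/ transparent; 8 /m/ transparent; 9 /i/ → [+round]; 10 /z/ transparent; 11 /e/ → [+round]; 12 /m/ transparent; 13 /i/ → [+round]; 14 /e/ → [+round]; word edge.
From /o/ at 3 leftward: 2 /o/ is itself a trigger — this domain ends here.

2 3 5 9 11 13 14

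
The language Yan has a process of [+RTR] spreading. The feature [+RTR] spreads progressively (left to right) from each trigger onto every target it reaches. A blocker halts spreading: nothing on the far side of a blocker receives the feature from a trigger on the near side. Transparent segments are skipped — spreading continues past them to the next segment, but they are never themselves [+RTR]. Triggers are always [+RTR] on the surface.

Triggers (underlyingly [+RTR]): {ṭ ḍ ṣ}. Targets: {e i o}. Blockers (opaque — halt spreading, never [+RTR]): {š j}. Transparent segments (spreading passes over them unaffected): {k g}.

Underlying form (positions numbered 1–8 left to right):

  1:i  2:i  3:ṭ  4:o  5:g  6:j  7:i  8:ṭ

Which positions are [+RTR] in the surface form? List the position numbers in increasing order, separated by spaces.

From /ṭ/ at 3 rightward: 4 /o/ → [+RTR]; 5 /g/ transparent; 6 /j/ blocks.
From /ṭ/ at 8 rightward: word edge.
Targets with no active source: positions 1 2 7 stay [-emphatic].

3 4 8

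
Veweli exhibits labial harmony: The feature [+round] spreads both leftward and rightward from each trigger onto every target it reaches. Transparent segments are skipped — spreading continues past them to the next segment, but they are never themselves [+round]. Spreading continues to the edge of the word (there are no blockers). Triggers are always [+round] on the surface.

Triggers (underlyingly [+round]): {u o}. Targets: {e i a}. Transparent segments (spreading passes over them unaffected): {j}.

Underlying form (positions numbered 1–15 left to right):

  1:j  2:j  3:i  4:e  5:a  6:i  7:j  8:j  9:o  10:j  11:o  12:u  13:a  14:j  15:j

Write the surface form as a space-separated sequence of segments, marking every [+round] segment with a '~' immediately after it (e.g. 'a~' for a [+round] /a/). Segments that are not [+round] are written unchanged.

j j i~ e~ a~ i~ j j o~ j o~ u~ a~ j j

From /o/ at 9 rightward: 10 /j/ transparent; 11 /o/ is itself a trigger — this domain ends here.
From /o/ at 9 leftward: 8 /j/ transparent; 7 /j/ transparent; 6 /i/ → [+round]; 5 /a/ → [+round]; 4 /e/ → [+round]; 3 /i/ → [+round]; 2 /j/ transparent; 1 /j/ transparent; word edge.
From /o/ at 11 rightward: 12 /u/ is itself a trigger — this domain ends here.
From /o/ at 11 leftward: 10 /j/ transparent; 9 /o/ is itself a trigger — this domain ends here.
From /u/ at 12 rightward: 13 /a/ → [+round]; 14 /j/ transparent; 15 /j/ transparent; word edge.
From /u/ at 12 leftward: 11 /o/ is itself a trigger — this domain ends here.
[+round] positions on the surface: 3 4 5 6 9 11 12 13.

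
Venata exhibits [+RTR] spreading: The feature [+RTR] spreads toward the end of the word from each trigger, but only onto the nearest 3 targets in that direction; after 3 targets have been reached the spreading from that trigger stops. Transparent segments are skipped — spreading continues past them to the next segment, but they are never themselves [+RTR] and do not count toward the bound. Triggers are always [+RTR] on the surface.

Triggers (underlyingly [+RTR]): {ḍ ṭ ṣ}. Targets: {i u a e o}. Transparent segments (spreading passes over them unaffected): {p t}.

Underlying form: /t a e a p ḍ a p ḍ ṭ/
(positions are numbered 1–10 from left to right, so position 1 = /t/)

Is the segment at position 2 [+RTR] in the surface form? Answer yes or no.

no

From /ḍ/ at 6 rightward: 7 /a/ → [+RTR]; 8 /p/ transparent; 9 /ḍ/ is itself a trigger — this domain ends here.
From /ḍ/ at 9 rightward: 10 /ṭ/ is itself a trigger — this domain ends here.
From /ṭ/ at 10 rightward: word edge.
Targets with no active source: positions 2 3 4 stay [-emphatic].
[+RTR] positions on the surface: 6 7 9 10.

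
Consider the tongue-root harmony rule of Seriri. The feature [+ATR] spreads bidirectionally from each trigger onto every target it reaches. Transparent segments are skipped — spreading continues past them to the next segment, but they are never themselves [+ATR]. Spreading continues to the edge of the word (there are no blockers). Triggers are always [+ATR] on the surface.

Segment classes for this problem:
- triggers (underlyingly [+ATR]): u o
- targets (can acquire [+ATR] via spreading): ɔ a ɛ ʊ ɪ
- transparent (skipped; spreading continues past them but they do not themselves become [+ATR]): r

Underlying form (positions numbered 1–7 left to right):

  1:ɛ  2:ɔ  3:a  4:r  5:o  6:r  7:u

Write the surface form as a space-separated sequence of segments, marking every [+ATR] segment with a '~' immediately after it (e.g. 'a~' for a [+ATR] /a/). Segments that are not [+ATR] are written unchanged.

From /o/ at 5 rightward: 6 /r/ transparent; 7 /u/ is itself a trigger — this domain ends here.
From /o/ at 5 leftward: 4 /r/ transparent; 3 /a/ → [+ATR]; 2 /ɔ/ → [+ATR]; 1 /ɛ/ → [+ATR]; word edge.
From /u/ at 7 rightward: word edge.
From /u/ at 7 leftward: 6 /r/ transparent; 5 /o/ is itself a trigger — this domain ends here.
[+ATR] positions on the surface: 1 2 3 5 7.

ɛ~ ɔ~ a~ r o~ r u~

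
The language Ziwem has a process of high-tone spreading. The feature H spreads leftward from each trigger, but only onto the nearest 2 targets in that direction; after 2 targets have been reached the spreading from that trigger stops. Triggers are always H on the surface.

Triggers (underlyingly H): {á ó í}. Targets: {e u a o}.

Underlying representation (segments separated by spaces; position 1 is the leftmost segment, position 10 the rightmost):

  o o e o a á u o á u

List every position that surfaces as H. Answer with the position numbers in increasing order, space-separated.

From /á/ at 6 leftward: 5 /a/ → H; 4 /o/ → H; bound reached.
From /á/ at 9 leftward: 8 /o/ → H; 7 /u/ → H; bound reached.
Targets with no active source: positions 1 2 3 10 stay [-high tone].

4 5 6 7 8 9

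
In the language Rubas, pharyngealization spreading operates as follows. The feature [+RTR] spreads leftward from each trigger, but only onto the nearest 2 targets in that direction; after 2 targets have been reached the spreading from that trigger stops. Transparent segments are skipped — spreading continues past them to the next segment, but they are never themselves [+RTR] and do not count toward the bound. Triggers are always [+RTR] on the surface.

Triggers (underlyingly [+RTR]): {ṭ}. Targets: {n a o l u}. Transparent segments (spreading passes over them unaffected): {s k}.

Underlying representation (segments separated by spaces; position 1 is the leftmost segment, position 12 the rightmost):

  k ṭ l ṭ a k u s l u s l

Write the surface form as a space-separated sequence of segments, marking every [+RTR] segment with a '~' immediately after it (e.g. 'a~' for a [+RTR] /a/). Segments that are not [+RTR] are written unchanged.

k ṭ~ l~ ṭ~ a k u s l u s l

From /ṭ/ at 2 leftward: 1 /k/ transparent; word edge.
From /ṭ/ at 4 leftward: 3 /l/ → [+RTR]; 2 /ṭ/ is itself a trigger — this domain ends here.
Targets with no active source: positions 5 7 9 10 12 stay [-emphatic].
[+RTR] positions on the surface: 2 3 4.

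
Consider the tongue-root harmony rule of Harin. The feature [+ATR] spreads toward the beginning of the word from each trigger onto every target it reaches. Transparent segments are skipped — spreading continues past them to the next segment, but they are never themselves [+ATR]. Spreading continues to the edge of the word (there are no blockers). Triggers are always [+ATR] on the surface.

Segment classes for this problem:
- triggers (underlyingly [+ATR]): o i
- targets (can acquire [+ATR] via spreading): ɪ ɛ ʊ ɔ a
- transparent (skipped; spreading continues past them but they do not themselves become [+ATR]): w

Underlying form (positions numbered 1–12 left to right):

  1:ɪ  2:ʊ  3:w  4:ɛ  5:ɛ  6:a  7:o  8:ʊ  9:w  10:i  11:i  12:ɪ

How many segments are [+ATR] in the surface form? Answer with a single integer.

From /o/ at 7 leftward: 6 /a/ → [+ATR]; 5 /ɛ/ → [+ATR]; 4 /ɛ/ → [+ATR]; 3 /w/ transparent; 2 /ʊ/ → [+ATR]; 1 /ɪ/ → [+ATR]; word edge.
From /i/ at 10 leftward: 9 /w/ transparent; 8 /ʊ/ → [+ATR]; 7 /o/ is itself a trigger — this domain ends here.
From /i/ at 11 leftward: 10 /i/ is itself a trigger — this domain ends here.
Target with no active source: position 12 stays [-ATR].
[+ATR] positions on the surface: 1 2 4 5 6 7 8 10 11.

9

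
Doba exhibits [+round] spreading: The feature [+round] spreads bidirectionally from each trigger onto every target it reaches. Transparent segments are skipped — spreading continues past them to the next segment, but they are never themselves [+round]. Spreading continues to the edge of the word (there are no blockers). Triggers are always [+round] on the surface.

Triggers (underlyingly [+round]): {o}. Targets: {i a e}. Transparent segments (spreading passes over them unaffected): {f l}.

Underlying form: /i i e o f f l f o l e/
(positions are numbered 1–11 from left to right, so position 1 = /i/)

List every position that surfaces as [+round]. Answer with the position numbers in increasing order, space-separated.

From /o/ at 4 rightward: 5 /f/ transparent; 6 /f/ transparent; 7 /l/ transparent; 8 /f/ transparent; 9 /o/ is itself a trigger — this domain ends here.
From /o/ at 4 leftward: 3 /e/ → [+round]; 2 /i/ → [+round]; 1 /i/ → [+round]; word edge.
From /o/ at 9 rightward: 10 /l/ transparent; 11 /e/ → [+round]; word edge.
From /o/ at 9 leftward: 8 /f/ transparent; 7 /l/ transparent; 6 /f/ transparent; 5 /f/ transparent; 4 /o/ is itself a trigger — this domain ends here.

1 2 3 4 9 11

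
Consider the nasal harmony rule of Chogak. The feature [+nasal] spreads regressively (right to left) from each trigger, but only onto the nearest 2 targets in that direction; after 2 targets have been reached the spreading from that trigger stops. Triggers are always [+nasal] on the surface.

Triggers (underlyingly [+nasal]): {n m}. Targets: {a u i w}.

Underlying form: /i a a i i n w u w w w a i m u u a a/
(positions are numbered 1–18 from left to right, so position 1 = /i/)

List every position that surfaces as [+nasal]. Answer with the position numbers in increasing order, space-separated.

From /n/ at 6 leftward: 5 /i/ → [+nasal]; 4 /i/ → [+nasal]; bound reached.
From /m/ at 14 leftward: 13 /i/ → [+nasal]; 12 /a/ → [+nasal]; bound reached.
Targets with no active source: positions 1 2 3 7 8 9 10 11 15 16 17 18 stay [-nasal].

4 5 6 12 13 14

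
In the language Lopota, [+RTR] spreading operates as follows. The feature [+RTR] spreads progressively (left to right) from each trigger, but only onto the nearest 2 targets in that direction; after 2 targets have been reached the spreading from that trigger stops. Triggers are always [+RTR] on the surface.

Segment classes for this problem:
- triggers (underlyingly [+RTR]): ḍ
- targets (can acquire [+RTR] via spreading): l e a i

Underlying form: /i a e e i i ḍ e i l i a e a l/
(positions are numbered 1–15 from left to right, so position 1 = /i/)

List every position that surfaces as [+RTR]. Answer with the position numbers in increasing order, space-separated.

From /ḍ/ at 7 rightward: 8 /e/ → [+RTR]; 9 /i/ → [+RTR]; bound reached.
Targets with no active source: positions 1 2 3 4 5 6 10 11 12 13 14 15 stay [-emphatic].

7 8 9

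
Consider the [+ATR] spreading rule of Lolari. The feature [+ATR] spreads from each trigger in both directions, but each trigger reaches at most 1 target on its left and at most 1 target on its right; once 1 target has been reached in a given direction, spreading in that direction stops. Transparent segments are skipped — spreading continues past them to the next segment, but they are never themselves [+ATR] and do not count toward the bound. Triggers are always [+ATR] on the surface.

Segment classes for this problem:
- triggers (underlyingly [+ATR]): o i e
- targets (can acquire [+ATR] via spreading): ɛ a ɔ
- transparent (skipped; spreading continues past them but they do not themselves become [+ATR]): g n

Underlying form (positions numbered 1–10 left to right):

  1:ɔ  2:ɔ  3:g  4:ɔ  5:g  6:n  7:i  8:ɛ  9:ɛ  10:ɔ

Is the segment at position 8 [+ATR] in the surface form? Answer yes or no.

yes

From /i/ at 7 rightward: 8 /ɛ/ → [+ATR]; bound reached.
From /i/ at 7 leftward: 6 /n/ transparent; 5 /g/ transparent; 4 /ɔ/ → [+ATR]; bound reached.
Targets with no active source: positions 1 2 9 10 stay [-ATR].
[+ATR] positions on the surface: 4 7 8.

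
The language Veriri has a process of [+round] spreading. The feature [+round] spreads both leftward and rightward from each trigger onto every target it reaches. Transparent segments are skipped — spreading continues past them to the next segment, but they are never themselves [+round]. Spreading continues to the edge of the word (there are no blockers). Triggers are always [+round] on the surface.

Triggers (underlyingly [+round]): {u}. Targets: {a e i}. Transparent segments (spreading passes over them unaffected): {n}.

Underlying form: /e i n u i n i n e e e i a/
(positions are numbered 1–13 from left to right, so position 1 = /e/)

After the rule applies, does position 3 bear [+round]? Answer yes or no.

From /u/ at 4 rightward: 5 /i/ → [+round]; 6 /n/ transparent; 7 /i/ → [+round]; 8 /n/ transparent; 9 /e/ → [+round]; 10 /e/ → [+round]; 11 /e/ → [+round]; 12 /i/ → [+round]; 13 /a/ → [+round]; word edge.
From /u/ at 4 leftward: 3 /n/ transparent; 2 /i/ → [+round]; 1 /e/ → [+round]; word edge.
[+round] positions on the surface: 1 2 4 5 7 9 10 11 12 13.

no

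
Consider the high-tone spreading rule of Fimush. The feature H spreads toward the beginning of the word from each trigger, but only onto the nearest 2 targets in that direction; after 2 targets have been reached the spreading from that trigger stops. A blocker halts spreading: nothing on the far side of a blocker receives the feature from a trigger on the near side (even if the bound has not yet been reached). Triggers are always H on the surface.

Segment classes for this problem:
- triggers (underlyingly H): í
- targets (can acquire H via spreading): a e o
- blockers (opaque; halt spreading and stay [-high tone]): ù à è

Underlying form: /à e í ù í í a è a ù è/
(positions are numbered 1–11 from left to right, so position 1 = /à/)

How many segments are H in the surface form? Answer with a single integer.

4

From /í/ at 3 leftward: 2 /e/ → H; 1 /à/ blocks.
From /í/ at 5 leftward: 4 /ù/ blocks.
From /í/ at 6 leftward: 5 /í/ is itself a trigger — this domain ends here.
Targets with no active source: positions 7 9 stay [-high tone].
H positions on the surface: 2 3 5 6.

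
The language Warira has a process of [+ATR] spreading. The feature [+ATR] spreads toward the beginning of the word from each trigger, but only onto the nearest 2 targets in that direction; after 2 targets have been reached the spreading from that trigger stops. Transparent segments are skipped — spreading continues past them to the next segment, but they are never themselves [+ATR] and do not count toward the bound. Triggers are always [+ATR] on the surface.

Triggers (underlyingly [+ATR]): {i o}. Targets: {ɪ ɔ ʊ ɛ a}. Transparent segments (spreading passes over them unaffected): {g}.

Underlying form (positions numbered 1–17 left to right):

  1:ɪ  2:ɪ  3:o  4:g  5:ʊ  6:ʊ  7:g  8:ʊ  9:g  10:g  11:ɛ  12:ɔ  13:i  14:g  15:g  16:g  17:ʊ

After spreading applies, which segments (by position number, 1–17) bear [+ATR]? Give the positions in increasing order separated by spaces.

1 2 3 11 12 13

From /o/ at 3 leftward: 2 /ɪ/ → [+ATR]; 1 /ɪ/ → [+ATR]; bound reached.
From /i/ at 13 leftward: 12 /ɔ/ → [+ATR]; 11 /ɛ/ → [+ATR]; bound reached.
Targets with no active source: positions 5 6 8 17 stay [-ATR].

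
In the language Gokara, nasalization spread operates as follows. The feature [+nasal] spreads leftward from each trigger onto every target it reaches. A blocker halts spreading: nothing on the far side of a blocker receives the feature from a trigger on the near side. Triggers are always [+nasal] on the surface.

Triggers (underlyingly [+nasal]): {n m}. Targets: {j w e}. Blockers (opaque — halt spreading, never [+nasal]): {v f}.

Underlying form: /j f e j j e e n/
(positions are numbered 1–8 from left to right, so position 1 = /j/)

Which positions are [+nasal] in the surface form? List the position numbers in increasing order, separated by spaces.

3 4 5 6 7 8

From /n/ at 8 leftward: 7 /e/ → [+nasal]; 6 /e/ → [+nasal]; 5 /j/ → [+nasal]; 4 /j/ → [+nasal]; 3 /e/ → [+nasal]; 2 /f/ blocks.
Target with no active source: position 1 stays [-nasal].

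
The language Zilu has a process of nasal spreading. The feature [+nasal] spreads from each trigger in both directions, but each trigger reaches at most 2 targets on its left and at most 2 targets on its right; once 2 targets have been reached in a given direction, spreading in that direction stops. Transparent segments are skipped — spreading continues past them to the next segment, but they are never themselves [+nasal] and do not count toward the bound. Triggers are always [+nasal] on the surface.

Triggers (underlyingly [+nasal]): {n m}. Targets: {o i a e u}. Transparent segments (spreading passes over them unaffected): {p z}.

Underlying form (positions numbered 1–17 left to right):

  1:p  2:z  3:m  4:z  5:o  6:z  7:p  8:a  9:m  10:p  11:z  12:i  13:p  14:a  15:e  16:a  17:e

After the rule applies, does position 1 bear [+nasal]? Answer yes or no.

From /m/ at 3 rightward: 4 /z/ transparent; 5 /o/ → [+nasal]; 6 /z/ transparent; 7 /p/ transparent; 8 /a/ → [+nasal]; bound reached.
From /m/ at 3 leftward: 2 /z/ transparent; 1 /p/ transparent; word edge.
From /m/ at 9 rightward: 10 /p/ transparent; 11 /z/ transparent; 12 /i/ → [+nasal]; 13 /p/ transparent; 14 /a/ → [+nasal]; bound reached.
From /m/ at 9 leftward: 8 /a/ → [+nasal]; 7 /p/ transparent; 6 /z/ transparent; 5 /o/ → [+nasal]; bound reached.
Targets with no active source: positions 15 16 17 stay [-nasal].
[+nasal] positions on the surface: 3 5 8 9 12 14.

no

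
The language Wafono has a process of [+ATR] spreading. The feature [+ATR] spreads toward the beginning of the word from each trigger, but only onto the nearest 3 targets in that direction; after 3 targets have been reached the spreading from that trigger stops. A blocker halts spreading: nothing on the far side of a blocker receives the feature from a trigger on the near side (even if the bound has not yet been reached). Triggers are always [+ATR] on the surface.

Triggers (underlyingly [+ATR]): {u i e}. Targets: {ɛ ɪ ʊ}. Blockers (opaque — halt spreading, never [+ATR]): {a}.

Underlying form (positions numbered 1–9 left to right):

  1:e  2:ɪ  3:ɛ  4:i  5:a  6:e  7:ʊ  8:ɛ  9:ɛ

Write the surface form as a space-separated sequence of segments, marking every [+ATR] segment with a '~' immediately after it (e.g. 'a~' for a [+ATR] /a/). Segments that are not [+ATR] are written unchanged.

From /e/ at 1 leftward: word edge.
From /i/ at 4 leftward: 3 /ɛ/ → [+ATR]; 2 /ɪ/ → [+ATR]; 1 /e/ is itself a trigger — this domain ends here.
From /e/ at 6 leftward: 5 /a/ blocks.
Targets with no active source: positions 7 8 9 stay [-ATR].
[+ATR] positions on the surface: 1 2 3 4 6.

e~ ɪ~ ɛ~ i~ a e~ ʊ ɛ ɛ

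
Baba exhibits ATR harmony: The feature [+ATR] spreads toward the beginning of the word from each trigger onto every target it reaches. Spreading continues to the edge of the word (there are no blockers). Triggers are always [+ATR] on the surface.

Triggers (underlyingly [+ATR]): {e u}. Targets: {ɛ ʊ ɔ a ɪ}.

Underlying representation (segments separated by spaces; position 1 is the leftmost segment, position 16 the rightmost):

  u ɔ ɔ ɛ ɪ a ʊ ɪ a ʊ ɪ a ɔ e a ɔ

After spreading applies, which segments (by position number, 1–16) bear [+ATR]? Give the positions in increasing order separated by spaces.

1 2 3 4 5 6 7 8 9 10 11 12 13 14

From /u/ at 1 leftward: word edge.
From /e/ at 14 leftward: 13 /ɔ/ → [+ATR]; 12 /a/ → [+ATR]; 11 /ɪ/ → [+ATR]; 10 /ʊ/ → [+ATR]; 9 /a/ → [+ATR]; 8 /ɪ/ → [+ATR]; 7 /ʊ/ → [+ATR]; 6 /a/ → [+ATR]; 5 /ɪ/ → [+ATR]; 4 /ɛ/ → [+ATR]; 3 /ɔ/ → [+ATR]; 2 /ɔ/ → [+ATR]; 1 /u/ is itself a trigger — this domain ends here.
Targets with no active source: positions 15 16 stay [-ATR].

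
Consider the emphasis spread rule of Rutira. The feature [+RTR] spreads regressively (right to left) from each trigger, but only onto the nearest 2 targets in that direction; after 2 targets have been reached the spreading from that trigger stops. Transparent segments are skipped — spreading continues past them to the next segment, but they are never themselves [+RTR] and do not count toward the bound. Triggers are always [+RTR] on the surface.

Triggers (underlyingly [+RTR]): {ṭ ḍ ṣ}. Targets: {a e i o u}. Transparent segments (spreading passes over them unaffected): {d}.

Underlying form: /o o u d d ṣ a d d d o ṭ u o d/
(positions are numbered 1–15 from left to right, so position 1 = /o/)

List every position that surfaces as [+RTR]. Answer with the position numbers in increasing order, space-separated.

2 3 6 7 11 12

From /ṣ/ at 6 leftward: 5 /d/ transparent; 4 /d/ transparent; 3 /u/ → [+RTR]; 2 /o/ → [+RTR]; bound reached.
From /ṭ/ at 12 leftward: 11 /o/ → [+RTR]; 10 /d/ transparent; 9 /d/ transparent; 8 /d/ transparent; 7 /a/ → [+RTR]; bound reached.
Targets with no active source: positions 1 13 14 stay [-emphatic].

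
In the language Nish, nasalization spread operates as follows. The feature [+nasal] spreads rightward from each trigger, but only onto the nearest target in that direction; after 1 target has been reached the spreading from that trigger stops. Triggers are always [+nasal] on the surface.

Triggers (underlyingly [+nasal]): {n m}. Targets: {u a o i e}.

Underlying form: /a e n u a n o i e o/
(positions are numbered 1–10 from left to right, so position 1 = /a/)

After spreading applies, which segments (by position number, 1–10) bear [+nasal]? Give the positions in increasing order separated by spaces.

3 4 6 7

From /n/ at 3 rightward: 4 /u/ → [+nasal]; bound reached.
From /n/ at 6 rightward: 7 /o/ → [+nasal]; bound reached.
Targets with no active source: positions 1 2 5 8 9 10 stay [-nasal].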